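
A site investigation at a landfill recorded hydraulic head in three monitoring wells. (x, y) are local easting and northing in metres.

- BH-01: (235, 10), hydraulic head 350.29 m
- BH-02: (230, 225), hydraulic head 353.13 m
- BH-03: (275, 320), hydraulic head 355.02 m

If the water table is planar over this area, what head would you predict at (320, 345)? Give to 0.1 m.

356.0 m

Three-point gradient (reference BH-01): Δ to BH-02 = (-5, 215, +2.84), Δ to BH-03 = (40, 310, +4.73).
∂h/∂x = +0.01345, ∂h/∂y = +0.01352 (det = -10150).
h(320, 345) = 350.29 + (+0.01345)·(85) + (+0.01352)·(335) = 350.29 +1.144 +4.530 = 355.963 m.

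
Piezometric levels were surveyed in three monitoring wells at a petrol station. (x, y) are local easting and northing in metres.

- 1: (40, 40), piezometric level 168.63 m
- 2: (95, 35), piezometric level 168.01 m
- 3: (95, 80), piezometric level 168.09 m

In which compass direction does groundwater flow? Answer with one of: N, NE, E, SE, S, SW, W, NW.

Differences from 1: to 2 (Δx, Δy, Δh) = (55, -5, -0.62); to 3 = (55, 40, -0.54).
Solve a·Δx + b·Δy = Δh: det = 55·40 − 55·(-5) = 2475.
∂h/∂x = [(-0.62)·40 − (-0.54)·(-5)] / 2475 = -0.01111
∂h/∂y = [55·(-0.54) − 55·(-0.62)] / 2475 = +0.001778
Flow = −∇h = (+0.01111 east, -0.001778 north), which points east.

E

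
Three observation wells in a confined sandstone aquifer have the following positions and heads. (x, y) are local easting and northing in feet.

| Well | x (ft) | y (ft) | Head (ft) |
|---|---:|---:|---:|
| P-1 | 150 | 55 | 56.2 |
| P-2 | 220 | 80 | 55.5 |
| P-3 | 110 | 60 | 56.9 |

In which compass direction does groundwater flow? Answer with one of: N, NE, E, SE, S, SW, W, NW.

SE

Three-point gradient (reference P-1): Δ to P-2 = (70, 25, -0.7), Δ to P-3 = (-40, 5, +0.7).
∂h/∂x = -0.01556, ∂h/∂y = +0.01556 (det = 1350).
Flow = −∇h = (+0.01556 east, -0.01556 north), which points southeast.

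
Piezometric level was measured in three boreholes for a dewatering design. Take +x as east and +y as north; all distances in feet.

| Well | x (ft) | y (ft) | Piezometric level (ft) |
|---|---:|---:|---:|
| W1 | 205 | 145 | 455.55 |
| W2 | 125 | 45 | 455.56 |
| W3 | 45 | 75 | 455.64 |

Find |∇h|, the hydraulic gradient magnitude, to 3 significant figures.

0.000963

With h = a·x + b·y + c and W1 as origin, the differences give:
  (-80)·a + (-100)·b = +0.01
  (-160)·a + (-70)·b = +0.09
Eliminate b (×(-70) and ×(-100), subtract): -10400·a = 8.300 → a = ∂h/∂x = -0.0007981
Back-substitute: b = ∂h/∂y = +0.0005385.
|∇h| = √(-0.0007981² + 0.0005385²) = 0.0009628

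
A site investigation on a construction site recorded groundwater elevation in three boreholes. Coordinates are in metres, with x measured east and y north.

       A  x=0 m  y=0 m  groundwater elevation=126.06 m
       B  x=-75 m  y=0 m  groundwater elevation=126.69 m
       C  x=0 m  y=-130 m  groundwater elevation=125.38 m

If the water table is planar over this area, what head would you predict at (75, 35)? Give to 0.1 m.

125.6 m

∂h/∂x = (126.69 − 126.06) / (-75 − 0) = -0.008400
∂h/∂y = (125.38 − 126.06) / (-130 − 0) = +0.005231
h(75, 35) = 126.06 + (-0.008400)·(75) + (+0.005231)·(35) = 126.06 -0.630 +0.183 = 125.613 m.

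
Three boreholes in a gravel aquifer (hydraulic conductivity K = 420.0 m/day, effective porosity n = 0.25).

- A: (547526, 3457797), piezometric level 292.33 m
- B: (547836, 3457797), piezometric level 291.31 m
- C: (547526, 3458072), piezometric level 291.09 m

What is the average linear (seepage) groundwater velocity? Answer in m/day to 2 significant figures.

9.4 m/day

∂h/∂x = (291.31 − 292.33) / (547836 − 547526) = -0.003290
∂h/∂y = (291.09 − 292.33) / (3458072 − 3457797) = -0.004509
|∇h| = √(-0.003290² + -0.004509²) = 0.005582
Seepage velocity v = K·i/n = 420.0 × 0.005582 / 0.25 = 9.378 m/day.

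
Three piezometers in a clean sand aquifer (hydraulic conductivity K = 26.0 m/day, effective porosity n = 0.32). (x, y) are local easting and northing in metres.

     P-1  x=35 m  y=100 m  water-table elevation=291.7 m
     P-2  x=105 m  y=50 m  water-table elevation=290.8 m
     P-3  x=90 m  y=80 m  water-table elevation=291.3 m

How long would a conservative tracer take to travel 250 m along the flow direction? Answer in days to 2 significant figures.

190 days

Differences from P-1: to P-2 (Δx, Δy, Δh) = (70, -50, -0.9); to P-3 = (55, -20, -0.4).
Determinant of the coordinate differences = 70·(-20) − 55·(-50) = 1350.
∂h/∂x = [(-0.9)·(-20) − (-0.4)·(-50)] / 1350 = -0.001481
∂h/∂y = [70·(-0.4) − 55·(-0.9)] / 1350 = +0.01593
|∇h| = √(-0.001481² + 0.01593²) = 0.016
Seepage velocity v = K·i/n = 26.0 × 0.016 / 0.32 = 1.3 m/day.
t = 250 / 1.3 = 192.3 days.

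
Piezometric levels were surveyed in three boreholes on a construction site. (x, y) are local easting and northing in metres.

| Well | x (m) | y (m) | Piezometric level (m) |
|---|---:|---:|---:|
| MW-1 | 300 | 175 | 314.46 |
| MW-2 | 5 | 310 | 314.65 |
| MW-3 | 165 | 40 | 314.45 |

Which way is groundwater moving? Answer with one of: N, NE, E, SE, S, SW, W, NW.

SE

With h = a·x + b·y + c and MW-1 as origin, the differences give:
  (-295)·a + 135·b = +0.19
  (-135)·a + (-135)·b = -0.01
Eliminate b (×(-135) and ×135, subtract): 58050·a = -24.300 → a = ∂h/∂x = -0.0004186
Back-substitute: b = ∂h/∂y = +0.0004927.
Flow = −∇h = (+0.0004186 east, -0.0004927 north), which points southeast.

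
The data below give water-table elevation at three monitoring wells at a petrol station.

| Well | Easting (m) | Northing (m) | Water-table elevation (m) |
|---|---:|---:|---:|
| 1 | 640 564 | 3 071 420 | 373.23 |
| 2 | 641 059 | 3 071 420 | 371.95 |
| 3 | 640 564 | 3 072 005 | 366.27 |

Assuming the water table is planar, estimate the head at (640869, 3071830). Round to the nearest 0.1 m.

367.6 m

∂h/∂x = (371.95 − 373.23) / (641059 − 640564) = -0.002586
∂h/∂y = (366.27 − 373.23) / (3072005 − 3071420) = -0.01190
h(640869, 3071830) = 373.23 + (-0.002586)·(305) + (-0.01190)·(410) = 373.23 -0.789 -4.878 = 367.563 m.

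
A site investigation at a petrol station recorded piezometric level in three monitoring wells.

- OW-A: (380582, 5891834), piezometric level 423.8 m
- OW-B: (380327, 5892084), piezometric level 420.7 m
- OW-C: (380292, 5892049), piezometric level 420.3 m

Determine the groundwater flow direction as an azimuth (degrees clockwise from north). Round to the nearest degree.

272°

With h = a·x + b·y + c and OW-A as origin, the differences give:
  (-255)·a + 250·b = -3.1
  (-290)·a + 215·b = -3.5
Eliminate b (×215 and ×250, subtract): 17675·a = 208.50 → a = ∂h/∂x = +0.01180
Back-substitute: b = ∂h/∂y = -0.0003678.
Flow direction (−∇h) has components (-0.01180 E, +0.0003678 N).
Azimuth = atan2(E, N) = atan2(-0.01180, +0.0003678) = 271.8° ≈ 272°.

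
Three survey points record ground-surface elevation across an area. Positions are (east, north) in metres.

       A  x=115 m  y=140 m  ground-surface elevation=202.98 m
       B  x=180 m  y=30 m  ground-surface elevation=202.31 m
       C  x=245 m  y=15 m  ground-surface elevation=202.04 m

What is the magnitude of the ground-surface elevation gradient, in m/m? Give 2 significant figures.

0.0053 m/m

With z = a·x + b·y + c and A as origin, the differences give:
  65·a + (-110)·b = -0.67
  130·a + (-125)·b = -0.94
Eliminate b (×(-125) and ×(-110), subtract): 6175·a = -19.650 → a = ∂z/∂x = -0.003182
Back-substitute: b = ∂z/∂y = +0.004211.
|∇f| = √(-0.003182² + 0.004211²) = 0.005278 m/m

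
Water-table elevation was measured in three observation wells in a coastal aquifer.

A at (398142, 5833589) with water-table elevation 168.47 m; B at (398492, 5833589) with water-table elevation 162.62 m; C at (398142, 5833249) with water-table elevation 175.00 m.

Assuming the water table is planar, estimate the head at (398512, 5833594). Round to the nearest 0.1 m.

162.2 m

∂h/∂x = (162.62 − 168.47) / (398492 − 398142) = -0.01671
∂h/∂y = (175.00 − 168.47) / (5833249 − 5833589) = -0.01921
h(398512, 5833594) = 168.47 + (-0.01671)·(370) + (-0.01921)·(5) = 168.47 -6.184 -0.096 = 162.190 m.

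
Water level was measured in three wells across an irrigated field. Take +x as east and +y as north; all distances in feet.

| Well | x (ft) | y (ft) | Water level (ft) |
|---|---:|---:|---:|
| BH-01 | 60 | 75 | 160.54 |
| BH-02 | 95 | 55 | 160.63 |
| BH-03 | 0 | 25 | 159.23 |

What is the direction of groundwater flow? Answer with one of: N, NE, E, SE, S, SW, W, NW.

SW

Three-point gradient (reference BH-01): Δ to BH-02 = (35, -20, +0.09), Δ to BH-03 = (-60, -50, -1.31).
∂h/∂x = +0.01041, ∂h/∂y = +0.01371 (det = -2950).
Flow = −∇h = (-0.01041 east, -0.01371 north), which points southwest.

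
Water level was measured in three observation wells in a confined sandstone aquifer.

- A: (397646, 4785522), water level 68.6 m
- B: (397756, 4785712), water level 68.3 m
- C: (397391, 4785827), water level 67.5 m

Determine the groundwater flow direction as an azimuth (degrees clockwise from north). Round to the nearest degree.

Differences from A: to B (Δx, Δy, Δh) = (110, 190, -0.3); to C = (-255, 305, -1.1).
Determinant of the coordinate differences = 110·305 − (-255)·190 = 82000.
∂h/∂x = [(-0.3)·305 − (-1.1)·190] / 82000 = +0.001433
∂h/∂y = [110·(-1.1) − (-255)·(-0.3)] / 82000 = -0.002409
Flow direction (−∇h) has components (-0.001433 E, +0.002409 N).
Azimuth = atan2(E, N) = atan2(-0.001433, +0.002409) = 329.3° ≈ 329°.

329°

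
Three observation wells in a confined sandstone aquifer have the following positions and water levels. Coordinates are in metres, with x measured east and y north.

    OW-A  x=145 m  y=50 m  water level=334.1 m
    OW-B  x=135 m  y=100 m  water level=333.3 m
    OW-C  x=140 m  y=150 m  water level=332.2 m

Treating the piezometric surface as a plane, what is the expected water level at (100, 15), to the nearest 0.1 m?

With h = a·x + b·y + c and OW-A as origin, the differences give:
  (-10)·a + 50·b = -0.8
  (-5)·a + 100·b = -1.9
Eliminate b (×100 and ×50, subtract): -750·a = 15.00 → a = ∂h/∂x = -0.02000
Back-substitute: b = ∂h/∂y = -0.02000.
h(100, 15) = 334.1 + (-0.02000)·(-45) + (-0.02000)·(-35) = 334.1 +0.900 +0.700 = 335.700 m.

335.7 m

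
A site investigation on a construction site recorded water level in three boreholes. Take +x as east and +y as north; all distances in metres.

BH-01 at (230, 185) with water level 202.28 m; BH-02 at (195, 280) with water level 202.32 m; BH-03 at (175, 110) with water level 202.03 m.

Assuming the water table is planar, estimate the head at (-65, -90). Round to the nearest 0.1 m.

Differences from BH-01: to BH-02 (Δx, Δy, Δh) = (-35, 95, +0.04); to BH-03 = (-55, -75, -0.25).
Determinant of the coordinate differences = (-35)·(-75) − (-55)·95 = 7850.
∂h/∂x = [(+0.04)·(-75) − (-0.25)·95] / 7850 = +0.002643
∂h/∂y = [(-35)·(-0.25) − (-55)·(+0.04)] / 7850 = +0.001395
h(-65, -90) = 202.28 + (+0.002643)·(-295) + (+0.001395)·(-275) = 202.28 -0.780 -0.384 = 201.117 m.

201.1 m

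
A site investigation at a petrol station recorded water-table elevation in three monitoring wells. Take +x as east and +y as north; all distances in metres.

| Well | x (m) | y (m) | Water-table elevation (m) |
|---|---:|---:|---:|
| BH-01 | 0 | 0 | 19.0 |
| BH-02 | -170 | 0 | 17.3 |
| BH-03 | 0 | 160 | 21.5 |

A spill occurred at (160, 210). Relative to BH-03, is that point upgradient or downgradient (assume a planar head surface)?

∂h/∂x = (17.3 − 19.0) / (-170 − 0) = +0.01000
∂h/∂y = (21.5 − 19.0) / (160 − 0) = +0.01562
Head at (160, 210) = 19.0 + (+0.01000)·(160) + (+0.01562)·(210) = 23.88 m.
That is higher than the 21.5 m at BH-03, so the point is upgradient.

upgradient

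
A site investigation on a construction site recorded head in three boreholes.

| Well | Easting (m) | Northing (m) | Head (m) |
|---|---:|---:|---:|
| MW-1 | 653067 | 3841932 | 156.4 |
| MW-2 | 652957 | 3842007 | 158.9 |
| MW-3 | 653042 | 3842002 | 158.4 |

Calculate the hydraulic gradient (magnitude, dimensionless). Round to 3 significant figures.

0.0274

Taking MW-1 as reference: MW-2−MW-1 = (-110, 75, +2.5); MW-3−MW-1 = (-25, 70, +2.0).
Solve a·Δx + b·Δy = Δh: det = (-110)·70 − (-25)·75 = -5825.
∂h/∂x = [(+2.5)·70 − (+2.0)·75] / -5825 = -0.004292
∂h/∂y = [(-110)·(+2.0) − (-25)·(+2.5)] / -5825 = +0.02704
|∇h| = √(-0.004292² + 0.02704²) = 0.02738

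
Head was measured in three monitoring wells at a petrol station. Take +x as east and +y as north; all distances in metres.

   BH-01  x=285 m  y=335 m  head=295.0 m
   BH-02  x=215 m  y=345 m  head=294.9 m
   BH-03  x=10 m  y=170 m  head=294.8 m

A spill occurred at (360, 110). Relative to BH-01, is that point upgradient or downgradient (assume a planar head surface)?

upgradient

Three-point gradient (reference BH-01): Δ to BH-02 = (-70, 10, -0.1), Δ to BH-03 = (-275, -165, -0.2).
∂h/∂x = +0.001294, ∂h/∂y = -0.0009441 (det = 14300).
Head at (360, 110) = 295.0 + (+0.001294)·(75) + (-0.0009441)·(-225) = 295.31 m.
That is higher than the 295.0 m at BH-01, so the point is upgradient.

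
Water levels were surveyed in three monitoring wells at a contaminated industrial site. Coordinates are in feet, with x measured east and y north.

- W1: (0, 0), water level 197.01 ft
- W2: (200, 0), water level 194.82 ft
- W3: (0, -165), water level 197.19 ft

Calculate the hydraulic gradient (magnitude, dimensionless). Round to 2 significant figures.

∂h/∂x = (194.82 − 197.01) / (200 − 0) = -0.01095
∂h/∂y = (197.19 − 197.01) / (-165 − 0) = -0.001091
|∇h| = √(-0.01095² + -0.001091²) = 0.011

0.011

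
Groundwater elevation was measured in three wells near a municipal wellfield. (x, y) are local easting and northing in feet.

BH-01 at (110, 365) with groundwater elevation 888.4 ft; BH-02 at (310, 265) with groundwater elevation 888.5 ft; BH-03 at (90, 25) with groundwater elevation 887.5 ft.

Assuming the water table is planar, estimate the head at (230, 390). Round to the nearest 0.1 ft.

888.7 ft

Taking BH-01 as reference: BH-02−BH-01 = (200, -100, +0.1); BH-03−BH-01 = (-20, -340, -0.9).
Determinant of the coordinate differences = 200·(-340) − (-20)·(-100) = -70000.
∂h/∂x = [(+0.1)·(-340) − (-0.9)·(-100)] / -70000 = +0.001771
∂h/∂y = [200·(-0.9) − (-20)·(+0.1)] / -70000 = +0.002543
h(230, 390) = 888.4 + (+0.001771)·(120) + (+0.002543)·(25) = 888.4 +0.213 +0.064 = 888.676 ft.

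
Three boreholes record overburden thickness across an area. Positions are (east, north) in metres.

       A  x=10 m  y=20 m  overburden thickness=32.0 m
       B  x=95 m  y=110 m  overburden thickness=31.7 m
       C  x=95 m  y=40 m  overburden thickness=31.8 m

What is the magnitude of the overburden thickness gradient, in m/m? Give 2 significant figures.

0.0025 m/m

Taking A as reference: B−A = (85, 90, -0.3); C−A = (85, 20, -0.2).
Solve a·Δx + b·Δy = Δd: det = 85·20 − 85·90 = -5950.
∂d/∂x = [(-0.3)·20 − (-0.2)·90] / -5950 = -0.002017
∂d/∂y = [85·(-0.2) − 85·(-0.3)] / -5950 = -0.001429
|∇f| = √(-0.002017² + -0.001429²) = 0.002472 m/m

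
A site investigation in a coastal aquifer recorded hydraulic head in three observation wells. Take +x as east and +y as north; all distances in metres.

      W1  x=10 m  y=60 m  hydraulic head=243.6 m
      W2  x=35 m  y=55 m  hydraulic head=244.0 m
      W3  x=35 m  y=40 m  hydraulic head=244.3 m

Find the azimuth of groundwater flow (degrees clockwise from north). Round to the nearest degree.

Three-point gradient (reference W1): Δ to W2 = (25, -5, +0.4), Δ to W3 = (25, -20, +0.7).
∂h/∂x = +0.01200, ∂h/∂y = -0.02000 (det = -375).
Flow direction (−∇h) has components (-0.01200 E, +0.02000 N).
Azimuth = atan2(E, N) = atan2(-0.01200, +0.02000) = 329.0° ≈ 329°.

329°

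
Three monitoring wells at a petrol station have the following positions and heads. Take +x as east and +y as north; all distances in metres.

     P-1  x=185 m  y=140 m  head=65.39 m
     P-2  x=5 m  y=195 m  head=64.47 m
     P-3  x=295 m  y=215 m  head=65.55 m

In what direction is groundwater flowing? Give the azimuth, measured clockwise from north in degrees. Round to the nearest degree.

Three-point gradient (reference P-1): Δ to P-2 = (-180, 55, -0.92), Δ to P-3 = (110, 75, +0.16).
∂h/∂x = +0.003980, ∂h/∂y = -0.003703 (det = -19550).
Flow direction (−∇h) has components (-0.003980 E, +0.003703 N).
Azimuth = atan2(E, N) = atan2(-0.003980, +0.003703) = 312.9° ≈ 313°.

313°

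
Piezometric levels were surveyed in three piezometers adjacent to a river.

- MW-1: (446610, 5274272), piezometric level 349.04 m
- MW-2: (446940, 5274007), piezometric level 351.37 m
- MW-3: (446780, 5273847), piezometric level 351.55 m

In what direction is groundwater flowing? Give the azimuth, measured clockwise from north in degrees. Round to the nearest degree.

Taking MW-1 as reference: MW-2−MW-1 = (330, -265, +2.33); MW-3−MW-1 = (170, -425, +2.51).
Solve a·Δx + b·Δy = Δh: det = 330·(-425) − 170·(-265) = -95200.
∂h/∂x = [(+2.33)·(-425) − (+2.51)·(-265)] / -95200 = +0.003415
∂h/∂y = [330·(+2.51) − 170·(+2.33)] / -95200 = -0.004540
Flow direction (−∇h) has components (-0.003415 E, +0.004540 N).
Azimuth = atan2(E, N) = atan2(-0.003415, +0.004540) = 323.0° ≈ 323°.

323°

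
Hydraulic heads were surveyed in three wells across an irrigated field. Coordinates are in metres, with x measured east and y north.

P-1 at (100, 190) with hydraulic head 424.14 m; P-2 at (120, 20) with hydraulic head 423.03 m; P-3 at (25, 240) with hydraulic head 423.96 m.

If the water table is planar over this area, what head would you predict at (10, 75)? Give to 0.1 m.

422.6 m

Taking P-1 as reference: P-2−P-1 = (20, -170, -1.11); P-3−P-1 = (-75, 50, -0.18).
Determinant of the coordinate differences = 20·50 − (-75)·(-170) = -11750.
∂h/∂x = [(-1.11)·50 − (-0.18)·(-170)] / -11750 = +0.007328
∂h/∂y = [20·(-0.18) − (-75)·(-1.11)] / -11750 = +0.007391
h(10, 75) = 424.14 + (+0.007328)·(-90) + (+0.007391)·(-115) = 424.14 -0.659 -0.850 = 422.630 m.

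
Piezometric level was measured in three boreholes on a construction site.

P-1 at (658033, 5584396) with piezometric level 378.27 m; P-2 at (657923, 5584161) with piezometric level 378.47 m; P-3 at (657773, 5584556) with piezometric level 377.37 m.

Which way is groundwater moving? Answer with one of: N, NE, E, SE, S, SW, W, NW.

Differences from P-1: to P-2 (Δx, Δy, Δh) = (-110, -235, +0.20); to P-3 = (-260, 160, -0.90).
Solve a·Δx + b·Δy = Δh: det = (-110)·160 − (-260)·(-235) = -78700.
∂h/∂x = [(+0.20)·160 − (-0.90)·(-235)] / -78700 = +0.002281
∂h/∂y = [(-110)·(-0.90) − (-260)·(+0.20)] / -78700 = -0.001919
Flow = −∇h = (-0.002281 east, +0.001919 north), which points northwest.

NW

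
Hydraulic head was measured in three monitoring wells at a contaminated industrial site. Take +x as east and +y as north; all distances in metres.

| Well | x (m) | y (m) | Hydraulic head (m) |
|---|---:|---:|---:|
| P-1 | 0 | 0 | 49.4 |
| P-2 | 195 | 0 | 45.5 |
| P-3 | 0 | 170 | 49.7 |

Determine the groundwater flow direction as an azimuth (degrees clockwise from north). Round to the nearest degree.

095°

∂h/∂x = (45.5 − 49.4) / (195 − 0) = -0.02000
∂h/∂y = (49.7 − 49.4) / (170 − 0) = +0.001765
Flow direction (−∇h) has components (+0.02000 E, -0.001765 N).
Azimuth = atan2(E, N) = atan2(+0.02000, -0.001765) = 95.0° ≈ 095°.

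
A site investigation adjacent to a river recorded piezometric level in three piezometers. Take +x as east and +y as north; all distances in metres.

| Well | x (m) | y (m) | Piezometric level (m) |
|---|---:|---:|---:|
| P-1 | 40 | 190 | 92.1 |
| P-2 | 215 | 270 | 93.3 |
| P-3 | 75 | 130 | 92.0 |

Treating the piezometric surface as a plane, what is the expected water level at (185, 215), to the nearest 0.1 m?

With h = a·x + b·y + c and P-1 as origin, the differences give:
  175·a + 80·b = +1.2
  35·a + (-60)·b = -0.1
Eliminate b (×(-60) and ×80, subtract): -13300·a = -64.00 → a = ∂h/∂x = +0.004812
Back-substitute: b = ∂h/∂y = +0.004474.
h(185, 215) = 92.1 + (+0.004812)·(145) + (+0.004474)·(25) = 92.1 +0.698 +0.112 = 92.910 m.

92.9 m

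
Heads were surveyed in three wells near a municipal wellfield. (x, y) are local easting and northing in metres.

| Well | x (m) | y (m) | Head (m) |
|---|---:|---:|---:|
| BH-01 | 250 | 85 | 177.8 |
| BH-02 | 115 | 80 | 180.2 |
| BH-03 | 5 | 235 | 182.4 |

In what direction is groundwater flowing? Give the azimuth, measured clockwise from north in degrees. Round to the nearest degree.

With h = a·x + b·y + c and BH-01 as origin, the differences give:
  (-135)·a + (-5)·b = +2.4
  (-245)·a + 150·b = +4.6
Eliminate b (×150 and ×(-5), subtract): -21475·a = 383.00 → a = ∂h/∂x = -0.01783
Back-substitute: b = ∂h/∂y = +0.001537.
Flow direction (−∇h) has components (+0.01783 E, -0.001537 N).
Azimuth = atan2(E, N) = atan2(+0.01783, -0.001537) = 94.9° ≈ 095°.

095°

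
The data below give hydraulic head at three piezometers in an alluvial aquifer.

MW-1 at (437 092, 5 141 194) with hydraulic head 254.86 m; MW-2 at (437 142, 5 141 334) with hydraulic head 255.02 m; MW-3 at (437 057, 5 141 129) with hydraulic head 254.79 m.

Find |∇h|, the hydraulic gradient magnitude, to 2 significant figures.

0.0013

Taking MW-1 as reference: MW-2−MW-1 = (50, 140, +0.16); MW-3−MW-1 = (-35, -65, -0.07).
Solve a·Δx + b·Δy = Δh: det = 50·(-65) − (-35)·140 = 1650.
∂h/∂x = [(+0.16)·(-65) − (-0.07)·140] / 1650 = -0.0003636
∂h/∂y = [50·(-0.07) − (-35)·(+0.16)] / 1650 = +0.001273
|∇h| = √(-0.0003636² + 0.001273²) = 0.001324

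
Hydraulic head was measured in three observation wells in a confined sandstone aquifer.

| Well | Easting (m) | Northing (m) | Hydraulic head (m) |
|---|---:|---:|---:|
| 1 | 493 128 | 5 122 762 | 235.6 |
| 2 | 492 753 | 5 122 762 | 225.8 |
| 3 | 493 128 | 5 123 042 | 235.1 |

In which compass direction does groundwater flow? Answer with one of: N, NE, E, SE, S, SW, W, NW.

∂h/∂x = (225.8 − 235.6) / (492753 − 493128) = +0.02613
∂h/∂y = (235.1 − 235.6) / (5123042 − 5122762) = -0.001786
Flow = −∇h = (-0.02613 east, +0.001786 north), which points west.

W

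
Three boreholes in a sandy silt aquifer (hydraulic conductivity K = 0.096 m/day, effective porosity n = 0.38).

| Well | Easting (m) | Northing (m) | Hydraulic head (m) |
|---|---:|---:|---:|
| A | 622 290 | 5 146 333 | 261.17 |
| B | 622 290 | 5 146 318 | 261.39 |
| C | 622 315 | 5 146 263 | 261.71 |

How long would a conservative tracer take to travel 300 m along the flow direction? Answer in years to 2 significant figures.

Differences from A: to B (Δx, Δy, Δh) = (0, -15, +0.22); to C = (25, -70, +0.54).
Determinant of the coordinate differences = 0·(-70) − 25·(-15) = 375.
∂h/∂x = [(+0.22)·(-70) − (+0.54)·(-15)] / 375 = -0.01947
∂h/∂y = [0·(+0.54) − 25·(+0.22)] / 375 = -0.01467
|∇h| = √(-0.01947² + -0.01467²) = 0.02438
Seepage velocity v = K·i/n = 0.096 × 0.02438 / 0.38 = 0.006159 m/day.
t = 300 / 0.006159 = 4.871e+04 days = 133 years.

130 years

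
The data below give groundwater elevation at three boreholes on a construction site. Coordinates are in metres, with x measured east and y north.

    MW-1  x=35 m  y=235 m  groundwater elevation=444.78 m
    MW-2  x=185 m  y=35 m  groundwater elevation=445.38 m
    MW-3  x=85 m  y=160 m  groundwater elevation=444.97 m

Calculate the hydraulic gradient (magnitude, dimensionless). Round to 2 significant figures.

Three-point gradient (reference MW-1): Δ to MW-2 = (150, -200, +0.60), Δ to MW-3 = (50, -75, +0.19).
∂h/∂x = +0.005600, ∂h/∂y = +0.001200 (det = -1250).
|∇h| = √(0.005600² + 0.001200²) = 0.005727

0.0057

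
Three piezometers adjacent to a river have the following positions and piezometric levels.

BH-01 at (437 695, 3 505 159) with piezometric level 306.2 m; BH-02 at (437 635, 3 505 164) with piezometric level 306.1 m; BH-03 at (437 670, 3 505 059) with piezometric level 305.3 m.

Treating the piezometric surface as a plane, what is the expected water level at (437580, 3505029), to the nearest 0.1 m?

Differences from BH-01: to BH-02 (Δx, Δy, Δh) = (-60, 5, -0.1); to BH-03 = (-25, -100, -0.9).
Solve a·Δx + b·Δy = Δh: det = (-60)·(-100) − (-25)·5 = 6125.
∂h/∂x = [(-0.1)·(-100) − (-0.9)·5] / 6125 = +0.002367
∂h/∂y = [(-60)·(-0.9) − (-25)·(-0.1)] / 6125 = +0.008408
h(437580, 3505029) = 306.2 + (+0.002367)·(-115) + (+0.008408)·(-130) = 306.2 -0.272 -1.093 = 304.835 m.

304.8 m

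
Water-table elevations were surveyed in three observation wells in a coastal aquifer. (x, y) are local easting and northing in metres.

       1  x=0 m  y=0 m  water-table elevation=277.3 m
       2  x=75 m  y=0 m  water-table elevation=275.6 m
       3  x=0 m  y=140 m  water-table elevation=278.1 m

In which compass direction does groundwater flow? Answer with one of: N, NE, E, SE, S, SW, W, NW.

∂h/∂x = (275.6 − 277.3) / (75 − 0) = -0.02267
∂h/∂y = (278.1 − 277.3) / (140 − 0) = +0.005714
Flow = −∇h = (+0.02267 east, -0.005714 north), which points east.

E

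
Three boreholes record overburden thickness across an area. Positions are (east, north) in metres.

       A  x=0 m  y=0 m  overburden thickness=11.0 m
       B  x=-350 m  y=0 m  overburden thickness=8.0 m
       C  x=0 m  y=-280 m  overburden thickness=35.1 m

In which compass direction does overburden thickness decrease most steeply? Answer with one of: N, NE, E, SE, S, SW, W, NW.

N

∂d/∂x = (8.0 − 11.0) / (-350 − 0) = +0.008571
∂d/∂y = (35.1 − 11.0) / (-280 − 0) = -0.08607
Steepest decrease is along −∇f = (-0.008571 E, +0.08607 N) → north.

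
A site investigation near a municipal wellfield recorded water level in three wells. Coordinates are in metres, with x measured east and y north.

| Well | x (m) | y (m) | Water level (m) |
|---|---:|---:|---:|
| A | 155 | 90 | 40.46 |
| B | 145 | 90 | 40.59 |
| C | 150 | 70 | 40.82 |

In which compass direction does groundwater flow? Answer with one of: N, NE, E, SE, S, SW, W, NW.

Three-point gradient (reference A): Δ to B = (-10, 0, +0.13), Δ to C = (-5, -20, +0.36).
∂h/∂x = -0.01300, ∂h/∂y = -0.01475 (det = 200).
Flow = −∇h = (+0.01300 east, +0.01475 north), which points northeast.

NE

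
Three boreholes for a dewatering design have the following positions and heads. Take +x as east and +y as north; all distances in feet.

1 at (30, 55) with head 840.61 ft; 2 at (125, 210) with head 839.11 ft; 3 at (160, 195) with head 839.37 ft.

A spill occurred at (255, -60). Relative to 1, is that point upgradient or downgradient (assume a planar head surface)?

upgradient

Differences from 1: to 2 (Δx, Δy, Δh) = (95, 155, -1.50); to 3 = (130, 140, -1.24).
Determinant of the coordinate differences = 95·140 − 130·155 = -6850.
∂h/∂x = [(-1.50)·140 − (-1.24)·155] / -6850 = +0.002599
∂h/∂y = [95·(-1.24) − 130·(-1.50)] / -6850 = -0.01127
Head at (255, -60) = 840.61 + (+0.002599)·(225) + (-0.01127)·(-115) = 842.49 ft.
That is higher than the 840.61 ft at 1, so the point is upgradient.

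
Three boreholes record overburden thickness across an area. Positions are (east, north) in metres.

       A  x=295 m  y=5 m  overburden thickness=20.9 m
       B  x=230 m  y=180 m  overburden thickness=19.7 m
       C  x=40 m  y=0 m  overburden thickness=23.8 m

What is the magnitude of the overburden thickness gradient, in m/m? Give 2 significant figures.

0.016 m/m

Differences from A: to B (Δx, Δy, Δh) = (-65, 175, -1.2); to C = (-255, -5, +2.9).
Determinant of the coordinate differences = (-65)·(-5) − (-255)·175 = 44950.
∂d/∂x = [(-1.2)·(-5) − (+2.9)·175] / 44950 = -0.01116
∂d/∂y = [(-65)·(+2.9) − (-255)·(-1.2)] / 44950 = -0.01100
|∇f| = √(-0.01116² + -0.01100²) = 0.01567 m/m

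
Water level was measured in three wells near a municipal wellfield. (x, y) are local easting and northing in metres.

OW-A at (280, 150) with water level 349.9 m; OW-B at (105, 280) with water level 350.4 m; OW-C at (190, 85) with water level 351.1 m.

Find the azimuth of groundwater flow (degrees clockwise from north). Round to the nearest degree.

With h = a·x + b·y + c and OW-A as origin, the differences give:
  (-175)·a + 130·b = +0.5
  (-90)·a + (-65)·b = +1.2
Eliminate b (×(-65) and ×130, subtract): 23075·a = -188.50 → a = ∂h/∂x = -0.008169
Back-substitute: b = ∂h/∂y = -0.007151.
Flow direction (−∇h) has components (+0.008169 E, +0.007151 N).
Azimuth = atan2(E, N) = atan2(+0.008169, +0.007151) = 48.8° ≈ 049°.

049°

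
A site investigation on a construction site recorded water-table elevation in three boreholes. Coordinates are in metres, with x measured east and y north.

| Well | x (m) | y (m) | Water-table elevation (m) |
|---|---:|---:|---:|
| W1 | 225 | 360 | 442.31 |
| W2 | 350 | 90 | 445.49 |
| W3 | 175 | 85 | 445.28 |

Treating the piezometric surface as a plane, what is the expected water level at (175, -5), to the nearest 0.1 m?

446.3 m

Taking W1 as reference: W2−W1 = (125, -270, +3.18); W3−W1 = (-50, -275, +2.97).
Solve a·Δx + b·Δy = Δh: det = 125·(-275) − (-50)·(-270) = -47875.
∂h/∂x = [(+3.18)·(-275) − (+2.97)·(-270)] / -47875 = +0.001516
∂h/∂y = [125·(+2.97) − (-50)·(+3.18)] / -47875 = -0.01108
h(175, -5) = 442.31 + (+0.001516)·(-50) + (-0.01108)·(-365) = 442.31 -0.076 +4.043 = 446.277 m.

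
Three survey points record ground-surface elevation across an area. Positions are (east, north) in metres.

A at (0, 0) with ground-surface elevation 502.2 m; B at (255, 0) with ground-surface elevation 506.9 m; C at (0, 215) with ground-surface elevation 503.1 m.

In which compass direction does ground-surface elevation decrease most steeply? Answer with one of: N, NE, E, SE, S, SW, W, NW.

∂z/∂x = (506.9 − 502.2) / (255 − 0) = +0.01843
∂z/∂y = (503.1 − 502.2) / (215 − 0) = +0.004186
Steepest decrease is along −∇f = (-0.01843 E, -0.004186 N) → west.

W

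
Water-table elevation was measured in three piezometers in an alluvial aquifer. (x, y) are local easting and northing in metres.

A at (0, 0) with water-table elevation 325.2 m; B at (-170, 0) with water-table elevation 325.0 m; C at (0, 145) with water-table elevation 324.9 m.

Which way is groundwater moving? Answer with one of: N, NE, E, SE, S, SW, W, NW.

NW

∂h/∂x = (325.0 − 325.2) / (-170 − 0) = +0.001176
∂h/∂y = (324.9 − 325.2) / (145 − 0) = -0.002069
Flow = −∇h = (-0.001176 east, +0.002069 north), which points northwest.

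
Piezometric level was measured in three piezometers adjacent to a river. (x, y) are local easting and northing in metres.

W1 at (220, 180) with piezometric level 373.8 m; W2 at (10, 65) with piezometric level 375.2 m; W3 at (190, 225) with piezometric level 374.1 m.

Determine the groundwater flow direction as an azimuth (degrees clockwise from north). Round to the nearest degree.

Differences from W1: to W2 (Δx, Δy, Δh) = (-210, -115, +1.4); to W3 = (-30, 45, +0.3).
Determinant of the coordinate differences = (-210)·45 − (-30)·(-115) = -12900.
∂h/∂x = [(+1.4)·45 − (+0.3)·(-115)] / -12900 = -0.007558
∂h/∂y = [(-210)·(+0.3) − (-30)·(+1.4)] / -12900 = +0.001628
Flow direction (−∇h) has components (+0.007558 E, -0.001628 N).
Azimuth = atan2(E, N) = atan2(+0.007558, -0.001628) = 102.2° ≈ 102°.

102°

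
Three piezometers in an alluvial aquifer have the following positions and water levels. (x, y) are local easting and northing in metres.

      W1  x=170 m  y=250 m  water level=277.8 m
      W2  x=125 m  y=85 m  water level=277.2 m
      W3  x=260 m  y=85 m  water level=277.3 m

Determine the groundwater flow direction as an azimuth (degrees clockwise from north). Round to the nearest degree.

Differences from W1: to W2 (Δx, Δy, Δh) = (-45, -165, -0.6); to W3 = (90, -165, -0.5).
Determinant of the coordinate differences = (-45)·(-165) − 90·(-165) = 22275.
∂h/∂x = [(-0.6)·(-165) − (-0.5)·(-165)] / 22275 = +0.0007407
∂h/∂y = [(-45)·(-0.5) − 90·(-0.6)] / 22275 = +0.003434
Flow direction (−∇h) has components (-0.0007407 E, -0.003434 N).
Azimuth = atan2(E, N) = atan2(-0.0007407, -0.003434) = 192.2° ≈ 192°.

192°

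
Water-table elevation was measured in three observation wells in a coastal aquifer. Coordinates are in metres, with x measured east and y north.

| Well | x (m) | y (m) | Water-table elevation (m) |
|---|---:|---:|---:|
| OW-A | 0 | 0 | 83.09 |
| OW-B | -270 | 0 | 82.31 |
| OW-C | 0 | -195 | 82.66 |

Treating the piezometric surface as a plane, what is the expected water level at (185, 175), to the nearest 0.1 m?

84.0 m

∂h/∂x = (82.31 − 83.09) / (-270 − 0) = +0.002889
∂h/∂y = (82.66 − 83.09) / (-195 − 0) = +0.002205
h(185, 175) = 83.09 + (+0.002889)·(185) + (+0.002205)·(175) = 83.09 +0.534 +0.386 = 84.010 m.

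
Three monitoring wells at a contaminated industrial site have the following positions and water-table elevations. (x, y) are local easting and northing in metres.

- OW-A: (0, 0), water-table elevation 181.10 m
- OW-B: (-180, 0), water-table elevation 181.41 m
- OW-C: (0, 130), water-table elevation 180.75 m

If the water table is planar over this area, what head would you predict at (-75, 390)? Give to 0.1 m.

180.2 m

∂h/∂x = (181.41 − 181.10) / (-180 − 0) = -0.001722
∂h/∂y = (180.75 − 181.10) / (130 − 0) = -0.002692
h(-75, 390) = 181.10 + (-0.001722)·(-75) + (-0.002692)·(390) = 181.10 +0.129 -1.050 = 180.179 m.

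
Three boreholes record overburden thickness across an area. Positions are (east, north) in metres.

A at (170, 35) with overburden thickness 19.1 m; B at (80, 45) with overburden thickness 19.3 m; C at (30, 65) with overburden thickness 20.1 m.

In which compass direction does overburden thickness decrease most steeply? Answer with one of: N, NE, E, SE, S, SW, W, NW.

With d = a·x + b·y + c and A as origin, the differences give:
  (-90)·a + 10·b = +0.2
  (-140)·a + 30·b = +1.0
Eliminate b (×30 and ×10, subtract): -1300·a = -4.00 → a = ∂d/∂x = +0.003077
Back-substitute: b = ∂d/∂y = +0.04769.
Steepest decrease is along −∇f = (-0.003077 E, -0.04769 N) → south.

S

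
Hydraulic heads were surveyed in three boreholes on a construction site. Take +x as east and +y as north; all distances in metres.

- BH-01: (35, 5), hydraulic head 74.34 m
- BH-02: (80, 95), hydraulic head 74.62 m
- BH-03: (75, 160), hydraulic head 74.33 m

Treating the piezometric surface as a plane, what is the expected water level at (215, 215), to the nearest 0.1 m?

76.0 m

With h = a·x + b·y + c and BH-01 as origin, the differences give:
  45·a + 90·b = +0.28
  40·a + 155·b = -0.01
Eliminate b (×155 and ×90, subtract): 3375·a = 44.300 → a = ∂h/∂x = +0.01313
Back-substitute: b = ∂h/∂y = -0.003452.
h(215, 215) = 74.34 + (+0.01313)·(180) + (-0.003452)·(210) = 74.34 +2.363 -0.725 = 75.978 m.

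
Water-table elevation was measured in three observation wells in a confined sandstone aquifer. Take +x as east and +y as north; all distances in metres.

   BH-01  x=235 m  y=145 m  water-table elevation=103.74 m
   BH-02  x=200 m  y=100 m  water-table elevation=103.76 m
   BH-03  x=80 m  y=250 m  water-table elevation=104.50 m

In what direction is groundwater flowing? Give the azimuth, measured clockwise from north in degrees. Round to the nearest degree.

123°

Taking BH-01 as reference: BH-02−BH-01 = (-35, -45, +0.02); BH-03−BH-01 = (-155, 105, +0.76).
Solve a·Δx + b·Δy = Δh: det = (-35)·105 − (-155)·(-45) = -10650.
∂h/∂x = [(+0.02)·105 − (+0.76)·(-45)] / -10650 = -0.003408
∂h/∂y = [(-35)·(+0.76) − (-155)·(+0.02)] / -10650 = +0.002207
Flow direction (−∇h) has components (+0.003408 E, -0.002207 N).
Azimuth = atan2(E, N) = atan2(+0.003408, -0.002207) = 122.9° ≈ 123°.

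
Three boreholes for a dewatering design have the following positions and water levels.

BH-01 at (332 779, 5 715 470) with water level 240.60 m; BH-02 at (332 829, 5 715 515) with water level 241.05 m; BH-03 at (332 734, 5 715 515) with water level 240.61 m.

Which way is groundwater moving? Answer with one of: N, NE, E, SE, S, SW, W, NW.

With h = a·x + b·y + c and BH-01 as origin, the differences give:
  50·a + 45·b = +0.45
  (-45)·a + 45·b = +0.01
Eliminate b (×45 and ×45, subtract): 4275·a = 19.800 → a = ∂h/∂x = +0.004632
Back-substitute: b = ∂h/∂y = +0.004854.
Flow = −∇h = (-0.004632 east, -0.004854 north), which points southwest.

SW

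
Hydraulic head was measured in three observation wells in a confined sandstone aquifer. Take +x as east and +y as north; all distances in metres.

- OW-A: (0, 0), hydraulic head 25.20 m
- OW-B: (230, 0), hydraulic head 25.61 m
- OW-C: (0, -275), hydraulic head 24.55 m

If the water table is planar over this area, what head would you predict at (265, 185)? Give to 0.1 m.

26.1 m

∂h/∂x = (25.61 − 25.20) / (230 − 0) = +0.001783
∂h/∂y = (24.55 − 25.20) / (-275 − 0) = +0.002364
h(265, 185) = 25.20 + (+0.001783)·(265) + (+0.002364)·(185) = 25.20 +0.472 +0.437 = 26.110 m.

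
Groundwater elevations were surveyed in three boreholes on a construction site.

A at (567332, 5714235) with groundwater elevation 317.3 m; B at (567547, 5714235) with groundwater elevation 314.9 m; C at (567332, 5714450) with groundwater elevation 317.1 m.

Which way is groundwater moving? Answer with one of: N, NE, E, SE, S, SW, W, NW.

E

∂h/∂x = (314.9 − 317.3) / (567547 − 567332) = -0.01116
∂h/∂y = (317.1 − 317.3) / (5714450 − 5714235) = -0.0009302
Flow = −∇h = (+0.01116 east, +0.0009302 north), which points east.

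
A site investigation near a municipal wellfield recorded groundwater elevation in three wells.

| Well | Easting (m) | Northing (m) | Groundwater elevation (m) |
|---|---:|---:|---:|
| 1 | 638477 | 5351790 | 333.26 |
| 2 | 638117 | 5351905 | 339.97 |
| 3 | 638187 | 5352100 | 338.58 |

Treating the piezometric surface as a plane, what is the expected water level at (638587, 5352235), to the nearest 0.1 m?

331.0 m

With h = a·x + b·y + c and 1 as origin, the differences give:
  (-360)·a + 115·b = +6.71
  (-290)·a + 310·b = +5.32
Eliminate b (×310 and ×115, subtract): -78250·a = 1468.300 → a = ∂h/∂x = -0.01876
Back-substitute: b = ∂h/∂y = -0.0003923.
h(638587, 5352235) = 333.26 + (-0.01876)·(110) + (-0.0003923)·(445) = 333.26 -2.064 -0.175 = 331.021 m.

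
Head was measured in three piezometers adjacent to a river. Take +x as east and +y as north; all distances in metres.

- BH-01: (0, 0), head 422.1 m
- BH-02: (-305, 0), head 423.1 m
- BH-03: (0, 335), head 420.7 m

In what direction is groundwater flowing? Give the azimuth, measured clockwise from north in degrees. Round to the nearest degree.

∂h/∂x = (423.1 − 422.1) / (-305 − 0) = -0.003279
∂h/∂y = (420.7 − 422.1) / (335 − 0) = -0.004179
Flow direction (−∇h) has components (+0.003279 E, +0.004179 N).
Azimuth = atan2(E, N) = atan2(+0.003279, +0.004179) = 38.1° ≈ 038°.

038°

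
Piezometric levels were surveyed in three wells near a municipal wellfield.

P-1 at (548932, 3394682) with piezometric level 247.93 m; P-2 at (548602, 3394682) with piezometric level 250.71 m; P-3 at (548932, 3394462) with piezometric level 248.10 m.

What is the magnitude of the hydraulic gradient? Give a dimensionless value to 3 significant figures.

∂h/∂x = (250.71 − 247.93) / (548602 − 548932) = -0.008424
∂h/∂y = (248.10 − 247.93) / (3394462 − 3394682) = -0.0007727
|∇h| = √(-0.008424² + -0.0007727²) = 0.008459

0.00846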